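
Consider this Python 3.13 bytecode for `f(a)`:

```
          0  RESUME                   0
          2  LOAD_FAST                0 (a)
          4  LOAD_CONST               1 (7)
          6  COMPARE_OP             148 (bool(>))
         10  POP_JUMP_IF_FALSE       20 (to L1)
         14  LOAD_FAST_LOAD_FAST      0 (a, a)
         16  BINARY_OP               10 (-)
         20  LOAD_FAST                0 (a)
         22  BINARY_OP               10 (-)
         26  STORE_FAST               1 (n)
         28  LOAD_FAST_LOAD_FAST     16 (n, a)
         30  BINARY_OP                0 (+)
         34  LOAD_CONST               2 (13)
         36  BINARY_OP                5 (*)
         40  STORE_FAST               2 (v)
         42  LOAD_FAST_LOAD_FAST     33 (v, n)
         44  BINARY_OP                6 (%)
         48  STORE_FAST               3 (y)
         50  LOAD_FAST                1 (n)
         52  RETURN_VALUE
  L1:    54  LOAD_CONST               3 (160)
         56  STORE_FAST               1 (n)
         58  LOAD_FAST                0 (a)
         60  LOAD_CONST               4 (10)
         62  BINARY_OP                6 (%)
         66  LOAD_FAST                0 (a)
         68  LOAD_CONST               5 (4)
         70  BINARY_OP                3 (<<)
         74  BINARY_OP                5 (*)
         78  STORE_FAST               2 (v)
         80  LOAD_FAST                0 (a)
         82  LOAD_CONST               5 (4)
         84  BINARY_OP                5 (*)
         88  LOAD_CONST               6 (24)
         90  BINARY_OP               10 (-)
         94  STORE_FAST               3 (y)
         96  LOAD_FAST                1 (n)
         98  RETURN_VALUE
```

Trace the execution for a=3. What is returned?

LOAD_FAST a → push 3. Stack: [3]
LOAD_CONST → push 7. Stack: [3, 7]
COMPARE_OP bool(>) → 3 vs 7 = False. Stack: [False]
POP_JUMP_IF_FALSE → pop False; jump. Stack: []
LOAD_CONST → push 160. Stack: [160]
STORE_FAST n → n=160. Stack: []
LOAD_FAST a → push 3. Stack: [3]
LOAD_CONST → push 10. Stack: [3, 10]
BINARY_OP % → 3 % 10 = 3. Stack: [3]
LOAD_FAST a → push 3. Stack: [3, 3]
LOAD_CONST → push 4. Stack: [3, 3, 4]
BINARY_OP << → 3 << 4 = 48. Stack: [3, 48]
BINARY_OP * → 3 * 48 = 144. Stack: [144]
STORE_FAST v → v=144. Stack: []
LOAD_FAST a → push 3. Stack: [3]
LOAD_CONST → push 4. Stack: [3, 4]
BINARY_OP * → 3 * 4 = 12. Stack: [12]
LOAD_CONST → push 24. Stack: [12, 24]
BINARY_OP - → 12 - 24 = -12. Stack: [-12]
STORE_FAST y → y=-12. Stack: []
LOAD_FAST n → push 160. Stack: [160]
RETURN_VALUE → return 160.

160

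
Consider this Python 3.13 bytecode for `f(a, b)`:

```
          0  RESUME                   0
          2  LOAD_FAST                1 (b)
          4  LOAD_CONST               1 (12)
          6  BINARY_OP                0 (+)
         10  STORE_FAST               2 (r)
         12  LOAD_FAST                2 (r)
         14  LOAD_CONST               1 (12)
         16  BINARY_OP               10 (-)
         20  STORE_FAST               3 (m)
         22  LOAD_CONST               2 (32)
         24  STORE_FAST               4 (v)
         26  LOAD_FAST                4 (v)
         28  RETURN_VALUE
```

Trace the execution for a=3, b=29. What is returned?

LOAD_FAST b → push 29. Stack: [29]
LOAD_CONST → push 12. Stack: [29, 12]
BINARY_OP + → 29 + 12 = 41. Stack: [41]
STORE_FAST r → r=41. Stack: []
LOAD_FAST r → push 41. Stack: [41]
LOAD_CONST → push 12. Stack: [41, 12]
BINARY_OP - → 41 - 12 = 29. Stack: [29]
STORE_FAST m → m=29. Stack: []
LOAD_CONST → push 32. Stack: [32]
STORE_FAST v → v=32. Stack: []
LOAD_FAST v → push 32. Stack: [32]
RETURN_VALUE → return 32.

32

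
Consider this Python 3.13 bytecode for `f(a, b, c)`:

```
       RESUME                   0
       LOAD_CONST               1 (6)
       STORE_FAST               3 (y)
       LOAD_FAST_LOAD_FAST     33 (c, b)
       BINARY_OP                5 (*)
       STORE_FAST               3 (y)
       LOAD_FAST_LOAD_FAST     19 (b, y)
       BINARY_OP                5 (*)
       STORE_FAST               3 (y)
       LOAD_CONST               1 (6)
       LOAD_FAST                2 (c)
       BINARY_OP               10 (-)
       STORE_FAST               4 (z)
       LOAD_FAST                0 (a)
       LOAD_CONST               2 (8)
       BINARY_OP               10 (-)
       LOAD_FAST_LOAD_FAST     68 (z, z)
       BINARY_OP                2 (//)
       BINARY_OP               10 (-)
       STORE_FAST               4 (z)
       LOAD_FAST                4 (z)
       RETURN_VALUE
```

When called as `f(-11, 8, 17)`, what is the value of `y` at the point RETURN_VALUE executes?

LOAD_CONST → push 6. Stack: [6]
STORE_FAST y → y=6. Stack: []
LOAD_FAST_LOAD_FAST c,b → push 17,8. Stack: [17, 8]
BINARY_OP * → 17 * 8 = 136. Stack: [136]
STORE_FAST y → y=136. Stack: []
LOAD_FAST_LOAD_FAST b,y → push 8,136. Stack: [8, 136]
BINARY_OP * → 8 * 136 = 1088. Stack: [1088]
STORE_FAST y → y=1088. Stack: []
LOAD_CONST → push 6. Stack: [6]
LOAD_FAST c → push 17. Stack: [6, 17]
BINARY_OP - → 6 - 17 = -11. Stack: [-11]
STORE_FAST z → z=-11. Stack: []
LOAD_FAST a → push -11. Stack: [-11]
LOAD_CONST → push 8. Stack: [-11, 8]
BINARY_OP - → -11 - 8 = -19. Stack: [-19]
LOAD_FAST_LOAD_FAST z,z → push -11,-11. Stack: [-19, -11, -11]
BINARY_OP // → -11 // -11 = 1. Stack: [-19, 1]
BINARY_OP - → -19 - 1 = -20. Stack: [-20]
STORE_FAST z → z=-20. Stack: []
LOAD_FAST z → push -20. Stack: [-20]
RETURN_VALUE → return -20.

1088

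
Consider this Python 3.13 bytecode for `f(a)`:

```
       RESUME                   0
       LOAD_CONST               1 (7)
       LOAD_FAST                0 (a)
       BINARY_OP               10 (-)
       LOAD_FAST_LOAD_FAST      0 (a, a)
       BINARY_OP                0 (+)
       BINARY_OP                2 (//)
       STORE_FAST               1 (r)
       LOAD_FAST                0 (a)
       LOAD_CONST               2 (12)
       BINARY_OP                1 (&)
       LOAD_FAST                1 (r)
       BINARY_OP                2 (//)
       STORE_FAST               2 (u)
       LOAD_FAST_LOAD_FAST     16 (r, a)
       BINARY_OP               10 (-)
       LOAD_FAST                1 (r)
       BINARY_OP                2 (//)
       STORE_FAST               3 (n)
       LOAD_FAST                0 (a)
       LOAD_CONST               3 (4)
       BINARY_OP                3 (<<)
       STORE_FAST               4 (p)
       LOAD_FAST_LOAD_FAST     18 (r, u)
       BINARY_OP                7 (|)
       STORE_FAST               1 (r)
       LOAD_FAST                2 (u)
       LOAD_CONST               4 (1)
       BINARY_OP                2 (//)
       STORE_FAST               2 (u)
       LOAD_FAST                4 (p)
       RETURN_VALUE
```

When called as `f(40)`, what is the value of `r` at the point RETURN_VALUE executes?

-1

LOAD_CONST → push 7. Stack: [7]
LOAD_FAST a → push 40. Stack: [7, 40]
BINARY_OP - → 7 - 40 = -33. Stack: [-33]
LOAD_FAST_LOAD_FAST a,a → push 40,40. Stack: [-33, 40, 40]
BINARY_OP + → 40 + 40 = 80. Stack: [-33, 80]
BINARY_OP // → -33 // 80 = -1. Stack: [-1]
STORE_FAST r → r=-1. Stack: []
LOAD_FAST a → push 40. Stack: [40]
LOAD_CONST → push 12. Stack: [40, 12]
BINARY_OP & → 40 & 12 = 8. Stack: [8]
LOAD_FAST r → push -1. Stack: [8, -1]
BINARY_OP // → 8 // -1 = -8. Stack: [-8]
STORE_FAST u → u=-8. Stack: []
LOAD_FAST_LOAD_FAST r,a → push -1,40. Stack: [-1, 40]
BINARY_OP - → -1 - 40 = -41. Stack: [-41]
LOAD_FAST r → push -1. Stack: [-41, -1]
BINARY_OP // → -41 // -1 = 41. Stack: [41]
STORE_FAST n → n=41. Stack: []
LOAD_FAST a → push 40. Stack: [40]
LOAD_CONST → push 4. Stack: [40, 4]
BINARY_OP << → 40 << 4 = 640. Stack: [640]
STORE_FAST p → p=640. Stack: []
LOAD_FAST_LOAD_FAST r,u → push -1,-8. Stack: [-1, -8]
BINARY_OP | → -1 | -8 = -1. Stack: [-1]
STORE_FAST r → r=-1. Stack: []
LOAD_FAST u → push -8. Stack: [-8]
LOAD_CONST → push 1. Stack: [-8, 1]
BINARY_OP // → -8 // 1 = -8. Stack: [-8]
STORE_FAST u → u=-8. Stack: []
LOAD_FAST p → push 640. Stack: [640]
RETURN_VALUE → return 640.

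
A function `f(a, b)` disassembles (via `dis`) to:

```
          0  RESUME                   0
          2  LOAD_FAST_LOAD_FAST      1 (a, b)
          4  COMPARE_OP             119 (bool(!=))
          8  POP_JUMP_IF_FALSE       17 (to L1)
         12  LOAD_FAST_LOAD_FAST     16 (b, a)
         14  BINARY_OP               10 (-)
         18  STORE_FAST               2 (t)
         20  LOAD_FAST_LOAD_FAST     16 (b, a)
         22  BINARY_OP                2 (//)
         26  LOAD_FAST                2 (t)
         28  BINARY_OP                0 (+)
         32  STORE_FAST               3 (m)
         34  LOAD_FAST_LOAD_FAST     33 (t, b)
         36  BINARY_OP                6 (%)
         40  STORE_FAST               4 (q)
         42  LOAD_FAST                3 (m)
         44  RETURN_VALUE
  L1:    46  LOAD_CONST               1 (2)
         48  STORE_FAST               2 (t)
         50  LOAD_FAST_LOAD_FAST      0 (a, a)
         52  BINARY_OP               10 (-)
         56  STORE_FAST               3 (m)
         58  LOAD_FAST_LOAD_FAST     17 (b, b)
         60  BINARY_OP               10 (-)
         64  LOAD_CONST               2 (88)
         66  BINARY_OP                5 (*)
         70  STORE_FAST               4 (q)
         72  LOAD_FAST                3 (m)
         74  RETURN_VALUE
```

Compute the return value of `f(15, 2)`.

-13

LOAD_FAST_LOAD_FAST a,b → push 15,2. Stack: [15, 2]
COMPARE_OP bool(!=) → 15 vs 2 = True. Stack: [True]
POP_JUMP_IF_FALSE → pop True; no jump. Stack: []
LOAD_FAST_LOAD_FAST b,a → push 2,15. Stack: [2, 15]
BINARY_OP - → 2 - 15 = -13. Stack: [-13]
STORE_FAST t → t=-13. Stack: []
LOAD_FAST_LOAD_FAST b,a → push 2,15. Stack: [2, 15]
BINARY_OP // → 2 // 15 = 0. Stack: [0]
LOAD_FAST t → push -13. Stack: [0, -13]
BINARY_OP + → 0 + -13 = -13. Stack: [-13]
STORE_FAST m → m=-13. Stack: []
LOAD_FAST_LOAD_FAST t,b → push -13,2. Stack: [-13, 2]
BINARY_OP % → -13 % 2 = 1. Stack: [1]
STORE_FAST q → q=1. Stack: []
LOAD_FAST m → push -13. Stack: [-13]
RETURN_VALUE → return -13.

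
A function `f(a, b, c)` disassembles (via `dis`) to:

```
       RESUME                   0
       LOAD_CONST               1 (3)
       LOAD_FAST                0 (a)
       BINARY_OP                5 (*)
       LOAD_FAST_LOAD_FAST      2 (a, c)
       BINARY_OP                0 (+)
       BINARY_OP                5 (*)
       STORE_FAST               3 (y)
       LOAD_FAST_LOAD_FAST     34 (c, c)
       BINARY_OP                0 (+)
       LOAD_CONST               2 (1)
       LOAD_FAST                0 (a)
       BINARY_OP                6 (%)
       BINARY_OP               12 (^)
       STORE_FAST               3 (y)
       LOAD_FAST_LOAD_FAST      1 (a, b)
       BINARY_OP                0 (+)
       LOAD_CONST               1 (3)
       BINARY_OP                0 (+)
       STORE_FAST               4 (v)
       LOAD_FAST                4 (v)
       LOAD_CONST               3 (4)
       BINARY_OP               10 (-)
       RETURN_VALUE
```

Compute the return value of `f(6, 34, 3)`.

39

LOAD_CONST → push 3. Stack: [3]
LOAD_FAST a → push 6. Stack: [3, 6]
BINARY_OP * → 3 * 6 = 18. Stack: [18]
LOAD_FAST_LOAD_FAST a,c → push 6,3. Stack: [18, 6, 3]
BINARY_OP + → 6 + 3 = 9. Stack: [18, 9]
BINARY_OP * → 18 * 9 = 162. Stack: [162]
STORE_FAST y → y=162. Stack: []
LOAD_FAST_LOAD_FAST c,c → push 3,3. Stack: [3, 3]
BINARY_OP + → 3 + 3 = 6. Stack: [6]
LOAD_CONST → push 1. Stack: [6, 1]
LOAD_FAST a → push 6. Stack: [6, 1, 6]
BINARY_OP % → 1 % 6 = 1. Stack: [6, 1]
BINARY_OP ^ → 6 ^ 1 = 7. Stack: [7]
STORE_FAST y → y=7. Stack: []
LOAD_FAST_LOAD_FAST a,b → push 6,34. Stack: [6, 34]
BINARY_OP + → 6 + 34 = 40. Stack: [40]
LOAD_CONST → push 3. Stack: [40, 3]
BINARY_OP + → 40 + 3 = 43. Stack: [43]
STORE_FAST v → v=43. Stack: []
LOAD_FAST v → push 43. Stack: [43]
LOAD_CONST → push 4. Stack: [43, 4]
BINARY_OP - → 43 - 4 = 39. Stack: [39]
RETURN_VALUE → return 39.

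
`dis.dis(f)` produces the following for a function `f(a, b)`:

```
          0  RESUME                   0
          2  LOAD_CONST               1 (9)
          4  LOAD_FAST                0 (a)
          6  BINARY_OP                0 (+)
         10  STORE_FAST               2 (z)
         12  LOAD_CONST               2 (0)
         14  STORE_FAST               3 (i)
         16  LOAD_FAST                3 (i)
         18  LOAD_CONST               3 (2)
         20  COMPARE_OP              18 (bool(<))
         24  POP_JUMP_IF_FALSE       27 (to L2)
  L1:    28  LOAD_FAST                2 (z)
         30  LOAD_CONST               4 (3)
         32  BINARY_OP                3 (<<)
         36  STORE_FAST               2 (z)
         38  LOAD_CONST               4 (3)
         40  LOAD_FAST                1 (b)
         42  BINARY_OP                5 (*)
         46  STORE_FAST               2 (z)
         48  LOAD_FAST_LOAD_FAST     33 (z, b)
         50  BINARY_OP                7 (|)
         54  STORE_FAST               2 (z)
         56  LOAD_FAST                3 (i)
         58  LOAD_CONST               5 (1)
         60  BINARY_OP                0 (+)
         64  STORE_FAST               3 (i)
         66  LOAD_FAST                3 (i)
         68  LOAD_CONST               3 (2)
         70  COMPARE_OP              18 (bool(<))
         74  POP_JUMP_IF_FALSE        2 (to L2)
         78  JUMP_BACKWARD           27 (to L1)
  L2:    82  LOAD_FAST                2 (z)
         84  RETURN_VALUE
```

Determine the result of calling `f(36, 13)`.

LOAD_CONST → push 9. Stack: [9]
LOAD_FAST a → push 36. Stack: [9, 36]
BINARY_OP + → 9 + 36 = 45. Stack: [45]
STORE_FAST z → z=45. Stack: []
LOAD_CONST → push 0. Stack: [0]
STORE_FAST i → i=0. Stack: []
LOAD_FAST i → push 0. Stack: [0]
LOAD_CONST → push 2. Stack: [0, 2]
COMPARE_OP bool(<) → 0 vs 2 = True. Stack: [True]
POP_JUMP_IF_FALSE → pop True; no jump. Stack: []
LOAD_FAST z → push 45. Stack: [45]
LOAD_CONST → push 3. Stack: [45, 3]
BINARY_OP << → 45 << 3 = 360. Stack: [360]
STORE_FAST z → z=360. Stack: []
LOAD_CONST → push 3. Stack: [3]
LOAD_FAST b → push 13. Stack: [3, 13]
BINARY_OP * → 3 * 13 = 39. Stack: [39]
STORE_FAST z → z=39. Stack: []
LOAD_FAST_LOAD_FAST z,b → push 39,13. Stack: [39, 13]
BINARY_OP | → 39 | 13 = 47. Stack: [47]
STORE_FAST z → z=47. Stack: []
LOAD_FAST i → push 0. Stack: [0]
LOAD_CONST → push 1. Stack: [0, 1]
BINARY_OP + → 0 + 1 = 1. Stack: [1]
STORE_FAST i → i=1. Stack: []
LOAD_FAST i → push 1. Stack: [1]
LOAD_CONST → push 2. Stack: [1, 2]
COMPARE_OP bool(<) → 1 vs 2 = True. Stack: [True]
POP_JUMP_IF_FALSE → pop True; no jump. Stack: []
LOAD_FAST z → push 47. Stack: [47]
LOAD_CONST → push 3. Stack: [47, 3]
BINARY_OP << → 47 << 3 = 376. Stack: [376]
STORE_FAST z → z=376. Stack: []
LOAD_CONST → push 3. Stack: [3]
LOAD_FAST b → push 13. Stack: [3, 13]
BINARY_OP * → 3 * 13 = 39. Stack: [39]
STORE_FAST z → z=39. Stack: []
LOAD_FAST_LOAD_FAST z,b → push 39,13. Stack: [39, 13]
BINARY_OP | → 39 | 13 = 47. Stack: [47]
STORE_FAST z → z=47. Stack: []
LOAD_FAST i → push 1. Stack: [1]
LOAD_CONST → push 1. Stack: [1, 1]
BINARY_OP + → 1 + 1 = 2. Stack: [2]
STORE_FAST i → i=2. Stack: []
LOAD_FAST i → push 2. Stack: [2]
LOAD_CONST → push 2. Stack: [2, 2]
COMPARE_OP bool(<) → 2 vs 2 = False. Stack: [False]
POP_JUMP_IF_FALSE → pop False; jump. Stack: []
LOAD_FAST z → push 47. Stack: [47]
RETURN_VALUE → return 47.

47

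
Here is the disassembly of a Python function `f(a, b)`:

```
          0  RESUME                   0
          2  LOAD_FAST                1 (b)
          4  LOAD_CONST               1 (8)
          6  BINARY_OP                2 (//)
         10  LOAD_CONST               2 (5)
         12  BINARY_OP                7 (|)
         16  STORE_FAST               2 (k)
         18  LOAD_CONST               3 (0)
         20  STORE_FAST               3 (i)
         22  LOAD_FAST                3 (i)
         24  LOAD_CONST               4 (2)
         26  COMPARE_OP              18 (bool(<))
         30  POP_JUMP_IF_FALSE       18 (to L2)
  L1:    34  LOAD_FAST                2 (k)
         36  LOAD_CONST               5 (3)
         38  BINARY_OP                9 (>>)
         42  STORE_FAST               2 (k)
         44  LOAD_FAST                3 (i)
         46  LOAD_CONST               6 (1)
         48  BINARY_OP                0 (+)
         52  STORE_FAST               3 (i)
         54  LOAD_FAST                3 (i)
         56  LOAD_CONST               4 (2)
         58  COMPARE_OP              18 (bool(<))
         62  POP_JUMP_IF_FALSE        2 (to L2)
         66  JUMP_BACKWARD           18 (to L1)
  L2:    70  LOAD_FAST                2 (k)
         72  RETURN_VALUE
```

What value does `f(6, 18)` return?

0

LOAD_FAST b → push 18. Stack: [18]
LOAD_CONST → push 8. Stack: [18, 8]
BINARY_OP // → 18 // 8 = 2. Stack: [2]
LOAD_CONST → push 5. Stack: [2, 5]
BINARY_OP | → 2 | 5 = 7. Stack: [7]
STORE_FAST k → k=7. Stack: []
LOAD_CONST → push 0. Stack: [0]
STORE_FAST i → i=0. Stack: []
LOAD_FAST i → push 0. Stack: [0]
LOAD_CONST → push 2. Stack: [0, 2]
COMPARE_OP bool(<) → 0 vs 2 = True. Stack: [True]
POP_JUMP_IF_FALSE → pop True; no jump. Stack: []
LOAD_FAST k → push 7. Stack: [7]
LOAD_CONST → push 3. Stack: [7, 3]
BINARY_OP >> → 7 >> 3 = 0. Stack: [0]
STORE_FAST k → k=0. Stack: []
LOAD_FAST i → push 0. Stack: [0]
LOAD_CONST → push 1. Stack: [0, 1]
BINARY_OP + → 0 + 1 = 1. Stack: [1]
STORE_FAST i → i=1. Stack: []
LOAD_FAST i → push 1. Stack: [1]
LOAD_CONST → push 2. Stack: [1, 2]
COMPARE_OP bool(<) → 1 vs 2 = True. Stack: [True]
POP_JUMP_IF_FALSE → pop True; no jump. Stack: []
LOAD_FAST k → push 0. Stack: [0]
LOAD_CONST → push 3. Stack: [0, 3]
BINARY_OP >> → 0 >> 3 = 0. Stack: [0]
STORE_FAST k → k=0. Stack: []
LOAD_FAST i → push 1. Stack: [1]
LOAD_CONST → push 1. Stack: [1, 1]
BINARY_OP + → 1 + 1 = 2. Stack: [2]
STORE_FAST i → i=2. Stack: []
LOAD_FAST i → push 2. Stack: [2]
LOAD_CONST → push 2. Stack: [2, 2]
COMPARE_OP bool(<) → 2 vs 2 = False. Stack: [False]
POP_JUMP_IF_FALSE → pop False; jump. Stack: []
LOAD_FAST k → push 0. Stack: [0]
RETURN_VALUE → return 0.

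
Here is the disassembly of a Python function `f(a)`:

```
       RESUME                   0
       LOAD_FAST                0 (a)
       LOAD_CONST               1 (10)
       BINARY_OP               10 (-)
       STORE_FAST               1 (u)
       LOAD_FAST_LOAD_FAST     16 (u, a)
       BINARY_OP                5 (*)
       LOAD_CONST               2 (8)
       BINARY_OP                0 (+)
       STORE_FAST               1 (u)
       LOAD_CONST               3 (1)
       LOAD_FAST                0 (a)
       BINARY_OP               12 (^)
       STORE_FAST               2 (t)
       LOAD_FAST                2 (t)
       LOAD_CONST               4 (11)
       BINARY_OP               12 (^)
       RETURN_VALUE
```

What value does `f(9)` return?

LOAD_FAST a → push 9. Stack: [9]
LOAD_CONST → push 10. Stack: [9, 10]
BINARY_OP - → 9 - 10 = -1. Stack: [-1]
STORE_FAST u → u=-1. Stack: []
LOAD_FAST_LOAD_FAST u,a → push -1,9. Stack: [-1, 9]
BINARY_OP * → -1 * 9 = -9. Stack: [-9]
LOAD_CONST → push 8. Stack: [-9, 8]
BINARY_OP + → -9 + 8 = -1. Stack: [-1]
STORE_FAST u → u=-1. Stack: []
LOAD_CONST → push 1. Stack: [1]
LOAD_FAST a → push 9. Stack: [1, 9]
BINARY_OP ^ → 1 ^ 9 = 8. Stack: [8]
STORE_FAST t → t=8. Stack: []
LOAD_FAST t → push 8. Stack: [8]
LOAD_CONST → push 11. Stack: [8, 11]
BINARY_OP ^ → 8 ^ 11 = 3. Stack: [3]
RETURN_VALUE → return 3.

3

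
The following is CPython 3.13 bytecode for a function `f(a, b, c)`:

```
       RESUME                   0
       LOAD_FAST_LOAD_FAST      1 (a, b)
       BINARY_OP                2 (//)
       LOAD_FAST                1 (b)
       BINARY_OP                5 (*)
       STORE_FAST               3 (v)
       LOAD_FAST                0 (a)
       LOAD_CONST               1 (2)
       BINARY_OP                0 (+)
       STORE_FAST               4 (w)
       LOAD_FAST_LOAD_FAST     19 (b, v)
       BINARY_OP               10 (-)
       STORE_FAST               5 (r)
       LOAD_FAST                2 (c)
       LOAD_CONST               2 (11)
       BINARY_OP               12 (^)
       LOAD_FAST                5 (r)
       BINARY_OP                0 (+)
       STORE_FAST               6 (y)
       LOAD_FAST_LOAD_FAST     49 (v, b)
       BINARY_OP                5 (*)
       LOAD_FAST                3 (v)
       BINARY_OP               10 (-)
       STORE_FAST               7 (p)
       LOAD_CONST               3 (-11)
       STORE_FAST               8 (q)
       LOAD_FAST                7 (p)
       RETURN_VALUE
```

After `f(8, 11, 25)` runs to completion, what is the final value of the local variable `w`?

10

LOAD_FAST_LOAD_FAST a,b → push 8,11. Stack: [8, 11]
BINARY_OP // → 8 // 11 = 0. Stack: [0]
LOAD_FAST b → push 11. Stack: [0, 11]
BINARY_OP * → 0 * 11 = 0. Stack: [0]
STORE_FAST v → v=0. Stack: []
LOAD_FAST a → push 8. Stack: [8]
LOAD_CONST → push 2. Stack: [8, 2]
BINARY_OP + → 8 + 2 = 10. Stack: [10]
STORE_FAST w → w=10. Stack: []
LOAD_FAST_LOAD_FAST b,v → push 11,0. Stack: [11, 0]
BINARY_OP - → 11 - 0 = 11. Stack: [11]
STORE_FAST r → r=11. Stack: []
LOAD_FAST c → push 25. Stack: [25]
LOAD_CONST → push 11. Stack: [25, 11]
BINARY_OP ^ → 25 ^ 11 = 18. Stack: [18]
LOAD_FAST r → push 11. Stack: [18, 11]
BINARY_OP + → 18 + 11 = 29. Stack: [29]
STORE_FAST y → y=29. Stack: []
LOAD_FAST_LOAD_FAST v,b → push 0,11. Stack: [0, 11]
BINARY_OP * → 0 * 11 = 0. Stack: [0]
LOAD_FAST v → push 0. Stack: [0, 0]
BINARY_OP - → 0 - 0 = 0. Stack: [0]
STORE_FAST p → p=0. Stack: []
LOAD_CONST → push -11. Stack: [-11]
STORE_FAST q → q=-11. Stack: []
LOAD_FAST p → push 0. Stack: [0]
RETURN_VALUE → return 0.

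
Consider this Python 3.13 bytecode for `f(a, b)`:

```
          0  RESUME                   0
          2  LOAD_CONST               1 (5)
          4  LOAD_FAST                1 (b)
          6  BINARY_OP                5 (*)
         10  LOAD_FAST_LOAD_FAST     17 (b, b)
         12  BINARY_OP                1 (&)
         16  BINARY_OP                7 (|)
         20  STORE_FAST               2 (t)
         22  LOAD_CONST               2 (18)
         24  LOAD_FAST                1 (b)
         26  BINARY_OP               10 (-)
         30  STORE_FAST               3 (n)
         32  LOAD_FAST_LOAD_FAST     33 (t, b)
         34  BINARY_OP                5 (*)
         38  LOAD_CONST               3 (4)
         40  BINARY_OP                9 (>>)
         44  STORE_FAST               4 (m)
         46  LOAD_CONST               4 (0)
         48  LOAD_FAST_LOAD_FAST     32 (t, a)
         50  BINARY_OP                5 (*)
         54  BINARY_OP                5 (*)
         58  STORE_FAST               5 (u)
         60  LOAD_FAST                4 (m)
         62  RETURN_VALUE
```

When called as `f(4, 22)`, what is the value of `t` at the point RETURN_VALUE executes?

126

LOAD_CONST → push 5. Stack: [5]
LOAD_FAST b → push 22. Stack: [5, 22]
BINARY_OP * → 5 * 22 = 110. Stack: [110]
LOAD_FAST_LOAD_FAST b,b → push 22,22. Stack: [110, 22, 22]
BINARY_OP & → 22 & 22 = 22. Stack: [110, 22]
BINARY_OP | → 110 | 22 = 126. Stack: [126]
STORE_FAST t → t=126. Stack: []
LOAD_CONST → push 18. Stack: [18]
LOAD_FAST b → push 22. Stack: [18, 22]
BINARY_OP - → 18 - 22 = -4. Stack: [-4]
STORE_FAST n → n=-4. Stack: []
LOAD_FAST_LOAD_FAST t,b → push 126,22. Stack: [126, 22]
BINARY_OP * → 126 * 22 = 2772. Stack: [2772]
LOAD_CONST → push 4. Stack: [2772, 4]
BINARY_OP >> → 2772 >> 4 = 173. Stack: [173]
STORE_FAST m → m=173. Stack: []
LOAD_CONST → push 0. Stack: [0]
LOAD_FAST_LOAD_FAST t,a → push 126,4. Stack: [0, 126, 4]
BINARY_OP * → 126 * 4 = 504. Stack: [0, 504]
BINARY_OP * → 0 * 504 = 0. Stack: [0]
STORE_FAST u → u=0. Stack: []
LOAD_FAST m → push 173. Stack: [173]
RETURN_VALUE → return 173.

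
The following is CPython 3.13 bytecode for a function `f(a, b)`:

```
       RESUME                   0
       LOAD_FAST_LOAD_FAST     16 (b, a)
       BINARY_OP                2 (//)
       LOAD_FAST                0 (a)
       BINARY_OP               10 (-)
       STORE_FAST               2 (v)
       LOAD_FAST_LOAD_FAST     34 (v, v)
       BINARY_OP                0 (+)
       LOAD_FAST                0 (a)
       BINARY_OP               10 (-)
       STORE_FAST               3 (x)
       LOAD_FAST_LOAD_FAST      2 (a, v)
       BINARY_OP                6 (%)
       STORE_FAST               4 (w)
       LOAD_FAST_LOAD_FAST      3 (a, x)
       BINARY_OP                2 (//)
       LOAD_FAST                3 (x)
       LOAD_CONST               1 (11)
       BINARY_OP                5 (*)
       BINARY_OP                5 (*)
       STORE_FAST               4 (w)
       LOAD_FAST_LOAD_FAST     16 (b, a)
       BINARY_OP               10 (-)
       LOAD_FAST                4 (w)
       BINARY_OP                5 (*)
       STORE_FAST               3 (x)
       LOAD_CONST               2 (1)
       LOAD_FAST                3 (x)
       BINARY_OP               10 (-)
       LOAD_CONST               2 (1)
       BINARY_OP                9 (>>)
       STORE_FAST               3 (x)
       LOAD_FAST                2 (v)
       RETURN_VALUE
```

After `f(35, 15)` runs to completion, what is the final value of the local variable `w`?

LOAD_FAST_LOAD_FAST b,a → push 15,35. Stack: [15, 35]
BINARY_OP // → 15 // 35 = 0. Stack: [0]
LOAD_FAST a → push 35. Stack: [0, 35]
BINARY_OP - → 0 - 35 = -35. Stack: [-35]
STORE_FAST v → v=-35. Stack: []
LOAD_FAST_LOAD_FAST v,v → push -35,-35. Stack: [-35, -35]
BINARY_OP + → -35 + -35 = -70. Stack: [-70]
LOAD_FAST a → push 35. Stack: [-70, 35]
BINARY_OP - → -70 - 35 = -105. Stack: [-105]
STORE_FAST x → x=-105. Stack: []
LOAD_FAST_LOAD_FAST a,v → push 35,-35. Stack: [35, -35]
BINARY_OP % → 35 % -35 = 0. Stack: [0]
STORE_FAST w → w=0. Stack: []
LOAD_FAST_LOAD_FAST a,x → push 35,-105. Stack: [35, -105]
BINARY_OP // → 35 // -105 = -1. Stack: [-1]
LOAD_FAST x → push -105. Stack: [-1, -105]
LOAD_CONST → push 11. Stack: [-1, -105, 11]
BINARY_OP * → -105 * 11 = -1155. Stack: [-1, -1155]
BINARY_OP * → -1 * -1155 = 1155. Stack: [1155]
STORE_FAST w → w=1155. Stack: []
LOAD_FAST_LOAD_FAST b,a → push 15,35. Stack: [15, 35]
BINARY_OP - → 15 - 35 = -20. Stack: [-20]
LOAD_FAST w → push 1155. Stack: [-20, 1155]
BINARY_OP * → -20 * 1155 = -23100. Stack: [-23100]
STORE_FAST x → x=-23100. Stack: []
LOAD_CONST → push 1. Stack: [1]
LOAD_FAST x → push -23100. Stack: [1, -23100]
BINARY_OP - → 1 - -23100 = 23101. Stack: [23101]
LOAD_CONST → push 1. Stack: [23101, 1]
BINARY_OP >> → 23101 >> 1 = 11550. Stack: [11550]
STORE_FAST x → x=11550. Stack: []
LOAD_FAST v → push -35. Stack: [-35]
RETURN_VALUE → return -35.

1155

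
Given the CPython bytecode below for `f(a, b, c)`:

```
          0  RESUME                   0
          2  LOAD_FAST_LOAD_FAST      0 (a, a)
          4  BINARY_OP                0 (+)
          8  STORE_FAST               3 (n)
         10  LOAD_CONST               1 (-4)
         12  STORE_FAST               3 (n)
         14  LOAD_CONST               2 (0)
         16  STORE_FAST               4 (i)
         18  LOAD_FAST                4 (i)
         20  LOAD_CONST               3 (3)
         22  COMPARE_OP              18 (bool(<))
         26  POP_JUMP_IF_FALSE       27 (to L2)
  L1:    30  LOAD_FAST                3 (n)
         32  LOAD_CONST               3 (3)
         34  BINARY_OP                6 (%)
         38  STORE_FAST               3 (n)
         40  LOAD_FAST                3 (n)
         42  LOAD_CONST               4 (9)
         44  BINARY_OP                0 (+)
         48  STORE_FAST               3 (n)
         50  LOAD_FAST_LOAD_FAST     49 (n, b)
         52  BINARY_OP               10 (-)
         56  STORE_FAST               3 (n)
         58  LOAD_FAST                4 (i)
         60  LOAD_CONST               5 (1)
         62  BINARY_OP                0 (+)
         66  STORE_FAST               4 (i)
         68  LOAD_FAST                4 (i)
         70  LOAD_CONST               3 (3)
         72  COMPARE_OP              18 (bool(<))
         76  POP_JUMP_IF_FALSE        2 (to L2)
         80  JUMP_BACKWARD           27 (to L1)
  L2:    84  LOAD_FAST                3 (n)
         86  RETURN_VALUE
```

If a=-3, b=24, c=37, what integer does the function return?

-13

LOAD_FAST_LOAD_FAST a,a → push -3,-3
BINARY_OP + → -3 + -3 = -6
STORE_FAST n → n=-6
LOAD_CONST → push -4
STORE_FAST n → n=-4
LOAD_CONST → push 0
STORE_FAST i → i=0
LOAD_FAST i → push 0
LOAD_CONST → push 3
COMPARE_OP bool(<) → 0 vs 3 = True
POP_JUMP_IF_FALSE → pop True; no jump
LOAD_FAST n → push -4
LOAD_CONST → push 3
BINARY_OP % → -4 % 3 = 2
STORE_FAST n → n=2
LOAD_FAST n → push 2
LOAD_CONST → push 9
BINARY_OP + → 2 + 9 = 11
STORE_FAST n → n=11
LOAD_FAST_LOAD_FAST n,b → push 11,24
BINARY_OP - → 11 - 24 = -13
STORE_FAST n → n=-13
LOAD_FAST i → push 0
LOAD_CONST → push 1
BINARY_OP + → 0 + 1 = 1
STORE_FAST i → i=1
LOAD_FAST i → push 1
LOAD_CONST → push 3
COMPARE_OP bool(<) → 1 vs 3 = True
POP_JUMP_IF_FALSE → pop True; no jump
LOAD_FAST n → push -13
LOAD_CONST → push 3
BINARY_OP % → -13 % 3 = 2
STORE_FAST n → n=2
LOAD_FAST n → push 2
LOAD_CONST → push 9
BINARY_OP + → 2 + 9 = 11
STORE_FAST n → n=11
LOAD_FAST_LOAD_FAST n,b → push 11,24
BINARY_OP - → 11 - 24 = -13
STORE_FAST n → n=-13
LOAD_FAST i → push 1
LOAD_CONST → push 1
BINARY_OP + → 1 + 1 = 2
STORE_FAST i → i=2
LOAD_FAST i → push 2
LOAD_CONST → push 3
COMPARE_OP bool(<) → 2 vs 3 = True
POP_JUMP_IF_FALSE → pop True; no jump
LOAD_FAST n → push -13
LOAD_CONST → push 3
BINARY_OP % → -13 % 3 = 2
STORE_FAST n → n=2
LOAD_FAST n → push 2
LOAD_CONST → push 9
BINARY_OP + → 2 + 9 = 11
STORE_FAST n → n=11
LOAD_FAST_LOAD_FAST n,b → push 11,24
BINARY_OP - → 11 - 24 = -13
STORE_FAST n → n=-13
LOAD_FAST i → push 2
LOAD_CONST → push 1
BINARY_OP + → 2 + 1 = 3
STORE_FAST i → i=3
LOAD_FAST i → push 3
LOAD_CONST → push 3
COMPARE_OP bool(<) → 3 vs 3 = False
POP_JUMP_IF_FALSE → pop False; jump
LOAD_FAST n → push -13
RETURN_VALUE → return -13.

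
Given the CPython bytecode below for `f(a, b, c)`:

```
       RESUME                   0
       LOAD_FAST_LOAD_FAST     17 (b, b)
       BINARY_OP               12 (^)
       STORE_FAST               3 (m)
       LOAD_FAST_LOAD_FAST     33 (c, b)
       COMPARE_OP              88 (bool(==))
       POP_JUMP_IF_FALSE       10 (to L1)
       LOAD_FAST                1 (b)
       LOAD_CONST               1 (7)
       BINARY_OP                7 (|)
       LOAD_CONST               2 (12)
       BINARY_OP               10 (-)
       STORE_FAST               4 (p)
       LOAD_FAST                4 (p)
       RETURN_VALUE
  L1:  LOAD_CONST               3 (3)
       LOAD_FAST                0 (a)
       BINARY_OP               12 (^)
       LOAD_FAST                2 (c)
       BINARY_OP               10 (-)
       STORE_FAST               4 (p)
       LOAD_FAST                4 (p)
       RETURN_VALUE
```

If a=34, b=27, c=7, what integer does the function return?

LOAD_FAST_LOAD_FAST b,b → push 27,27. Stack: [27, 27]
BINARY_OP ^ → 27 ^ 27 = 0. Stack: [0]
STORE_FAST m → m=0. Stack: []
LOAD_FAST_LOAD_FAST c,b → push 7,27. Stack: [7, 27]
COMPARE_OP bool(==) → 7 vs 27 = False. Stack: [False]
POP_JUMP_IF_FALSE → pop False; jump. Stack: []
LOAD_CONST → push 3. Stack: [3]
LOAD_FAST a → push 34. Stack: [3, 34]
BINARY_OP ^ → 3 ^ 34 = 33. Stack: [33]
LOAD_FAST c → push 7. Stack: [33, 7]
BINARY_OP - → 33 - 7 = 26. Stack: [26]
STORE_FAST p → p=26. Stack: []
LOAD_FAST p → push 26. Stack: [26]
RETURN_VALUE → return 26.

26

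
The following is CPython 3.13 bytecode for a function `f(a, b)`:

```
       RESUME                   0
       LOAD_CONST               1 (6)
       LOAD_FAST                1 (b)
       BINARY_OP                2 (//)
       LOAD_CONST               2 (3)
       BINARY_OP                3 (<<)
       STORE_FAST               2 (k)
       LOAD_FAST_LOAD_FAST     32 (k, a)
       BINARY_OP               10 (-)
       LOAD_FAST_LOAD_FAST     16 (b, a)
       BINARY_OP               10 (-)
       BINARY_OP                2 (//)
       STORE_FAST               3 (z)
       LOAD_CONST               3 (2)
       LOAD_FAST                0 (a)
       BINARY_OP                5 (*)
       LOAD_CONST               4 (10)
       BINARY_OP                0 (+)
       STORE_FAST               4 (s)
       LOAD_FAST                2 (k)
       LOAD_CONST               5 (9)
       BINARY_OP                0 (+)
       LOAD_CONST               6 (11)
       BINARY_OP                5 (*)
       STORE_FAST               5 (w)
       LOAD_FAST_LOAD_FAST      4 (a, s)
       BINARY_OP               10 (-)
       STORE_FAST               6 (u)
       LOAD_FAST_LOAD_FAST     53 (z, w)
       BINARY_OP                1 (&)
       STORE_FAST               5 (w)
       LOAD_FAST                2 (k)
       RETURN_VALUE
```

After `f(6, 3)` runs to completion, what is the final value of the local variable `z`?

LOAD_CONST → push 6. Stack: [6]
LOAD_FAST b → push 3. Stack: [6, 3]
BINARY_OP // → 6 // 3 = 2. Stack: [2]
LOAD_CONST → push 3. Stack: [2, 3]
BINARY_OP << → 2 << 3 = 16. Stack: [16]
STORE_FAST k → k=16. Stack: []
LOAD_FAST_LOAD_FAST k,a → push 16,6. Stack: [16, 6]
BINARY_OP - → 16 - 6 = 10. Stack: [10]
LOAD_FAST_LOAD_FAST b,a → push 3,6. Stack: [10, 3, 6]
BINARY_OP - → 3 - 6 = -3. Stack: [10, -3]
BINARY_OP // → 10 // -3 = -4. Stack: [-4]
STORE_FAST z → z=-4. Stack: []
LOAD_CONST → push 2. Stack: [2]
LOAD_FAST a → push 6. Stack: [2, 6]
BINARY_OP * → 2 * 6 = 12. Stack: [12]
LOAD_CONST → push 10. Stack: [12, 10]
BINARY_OP + → 12 + 10 = 22. Stack: [22]
STORE_FAST s → s=22. Stack: []
LOAD_FAST k → push 16. Stack: [16]
LOAD_CONST → push 9. Stack: [16, 9]
BINARY_OP + → 16 + 9 = 25. Stack: [25]
LOAD_CONST → push 11. Stack: [25, 11]
BINARY_OP * → 25 * 11 = 275. Stack: [275]
STORE_FAST w → w=275. Stack: []
LOAD_FAST_LOAD_FAST a,s → push 6,22. Stack: [6, 22]
BINARY_OP - → 6 - 22 = -16. Stack: [-16]
STORE_FAST u → u=-16. Stack: []
LOAD_FAST_LOAD_FAST z,w → push -4,275. Stack: [-4, 275]
BINARY_OP & → -4 & 275 = 272. Stack: [272]
STORE_FAST w → w=272. Stack: []
LOAD_FAST k → push 16. Stack: [16]
RETURN_VALUE → return 16.

-4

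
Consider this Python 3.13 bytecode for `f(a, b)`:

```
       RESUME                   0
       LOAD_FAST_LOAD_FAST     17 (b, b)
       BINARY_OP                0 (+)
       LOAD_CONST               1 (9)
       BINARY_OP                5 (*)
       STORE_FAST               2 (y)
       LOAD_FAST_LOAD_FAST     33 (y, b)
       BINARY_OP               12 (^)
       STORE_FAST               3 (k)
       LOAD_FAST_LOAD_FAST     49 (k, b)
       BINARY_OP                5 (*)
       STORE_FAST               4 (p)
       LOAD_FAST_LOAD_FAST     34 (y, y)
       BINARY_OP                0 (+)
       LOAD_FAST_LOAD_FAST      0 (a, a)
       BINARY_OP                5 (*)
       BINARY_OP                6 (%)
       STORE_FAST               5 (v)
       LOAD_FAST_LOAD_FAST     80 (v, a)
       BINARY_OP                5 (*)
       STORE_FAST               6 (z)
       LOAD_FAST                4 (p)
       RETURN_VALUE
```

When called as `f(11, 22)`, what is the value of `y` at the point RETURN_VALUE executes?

396

LOAD_FAST_LOAD_FAST b,b → push 22,22. Stack: [22, 22]
BINARY_OP + → 22 + 22 = 44. Stack: [44]
LOAD_CONST → push 9. Stack: [44, 9]
BINARY_OP * → 44 * 9 = 396. Stack: [396]
STORE_FAST y → y=396. Stack: []
LOAD_FAST_LOAD_FAST y,b → push 396,22. Stack: [396, 22]
BINARY_OP ^ → 396 ^ 22 = 410. Stack: [410]
STORE_FAST k → k=410. Stack: []
LOAD_FAST_LOAD_FAST k,b → push 410,22. Stack: [410, 22]
BINARY_OP * → 410 * 22 = 9020. Stack: [9020]
STORE_FAST p → p=9020. Stack: []
LOAD_FAST_LOAD_FAST y,y → push 396,396. Stack: [396, 396]
BINARY_OP + → 396 + 396 = 792. Stack: [792]
LOAD_FAST_LOAD_FAST a,a → push 11,11. Stack: [792, 11, 11]
BINARY_OP * → 11 * 11 = 121. Stack: [792, 121]
BINARY_OP % → 792 % 121 = 66. Stack: [66]
STORE_FAST v → v=66. Stack: []
LOAD_FAST_LOAD_FAST v,a → push 66,11. Stack: [66, 11]
BINARY_OP * → 66 * 11 = 726. Stack: [726]
STORE_FAST z → z=726. Stack: []
LOAD_FAST p → push 9020. Stack: [9020]
RETURN_VALUE → return 9020.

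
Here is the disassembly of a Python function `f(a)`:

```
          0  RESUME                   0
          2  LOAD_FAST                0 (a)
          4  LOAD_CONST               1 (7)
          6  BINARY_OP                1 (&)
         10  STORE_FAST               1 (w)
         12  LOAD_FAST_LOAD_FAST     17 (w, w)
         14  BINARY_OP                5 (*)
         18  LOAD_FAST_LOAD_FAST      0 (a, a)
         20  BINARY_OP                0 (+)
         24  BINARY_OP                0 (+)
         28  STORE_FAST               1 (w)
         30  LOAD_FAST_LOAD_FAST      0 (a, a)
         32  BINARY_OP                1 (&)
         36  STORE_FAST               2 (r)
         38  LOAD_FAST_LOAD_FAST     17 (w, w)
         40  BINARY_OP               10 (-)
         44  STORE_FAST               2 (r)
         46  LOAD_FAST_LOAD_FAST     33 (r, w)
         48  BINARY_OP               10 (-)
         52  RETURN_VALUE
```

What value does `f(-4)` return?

-8

LOAD_FAST a → push -4. Stack: [-4]
LOAD_CONST → push 7. Stack: [-4, 7]
BINARY_OP & → -4 & 7 = 4. Stack: [4]
STORE_FAST w → w=4. Stack: []
LOAD_FAST_LOAD_FAST w,w → push 4,4. Stack: [4, 4]
BINARY_OP * → 4 * 4 = 16. Stack: [16]
LOAD_FAST_LOAD_FAST a,a → push -4,-4. Stack: [16, -4, -4]
BINARY_OP + → -4 + -4 = -8. Stack: [16, -8]
BINARY_OP + → 16 + -8 = 8. Stack: [8]
STORE_FAST w → w=8. Stack: []
LOAD_FAST_LOAD_FAST a,a → push -4,-4. Stack: [-4, -4]
BINARY_OP & → -4 & -4 = -4. Stack: [-4]
STORE_FAST r → r=-4. Stack: []
LOAD_FAST_LOAD_FAST w,w → push 8,8. Stack: [8, 8]
BINARY_OP - → 8 - 8 = 0. Stack: [0]
STORE_FAST r → r=0. Stack: []
LOAD_FAST_LOAD_FAST r,w → push 0,8. Stack: [0, 8]
BINARY_OP - → 0 - 8 = -8. Stack: [-8]
RETURN_VALUE → return -8.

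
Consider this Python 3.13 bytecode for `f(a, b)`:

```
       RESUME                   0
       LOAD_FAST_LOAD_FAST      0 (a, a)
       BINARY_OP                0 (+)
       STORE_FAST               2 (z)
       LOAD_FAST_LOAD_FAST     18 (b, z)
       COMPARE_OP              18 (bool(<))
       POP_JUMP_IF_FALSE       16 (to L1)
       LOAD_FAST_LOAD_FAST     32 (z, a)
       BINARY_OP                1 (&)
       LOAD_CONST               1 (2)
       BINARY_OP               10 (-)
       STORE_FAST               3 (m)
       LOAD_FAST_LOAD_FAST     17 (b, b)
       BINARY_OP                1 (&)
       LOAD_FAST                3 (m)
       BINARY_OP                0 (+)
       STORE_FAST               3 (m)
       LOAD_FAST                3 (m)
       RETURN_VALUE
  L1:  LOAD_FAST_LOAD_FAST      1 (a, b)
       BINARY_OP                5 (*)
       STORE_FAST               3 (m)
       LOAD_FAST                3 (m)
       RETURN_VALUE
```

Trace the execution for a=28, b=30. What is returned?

52

LOAD_FAST_LOAD_FAST a,a → push 28,28. Stack: [28, 28]
BINARY_OP + → 28 + 28 = 56. Stack: [56]
STORE_FAST z → z=56. Stack: []
LOAD_FAST_LOAD_FAST b,z → push 30,56. Stack: [30, 56]
COMPARE_OP bool(<) → 30 vs 56 = True. Stack: [True]
POP_JUMP_IF_FALSE → pop True; no jump. Stack: []
LOAD_FAST_LOAD_FAST z,a → push 56,28. Stack: [56, 28]
BINARY_OP & → 56 & 28 = 24. Stack: [24]
LOAD_CONST → push 2. Stack: [24, 2]
BINARY_OP - → 24 - 2 = 22. Stack: [22]
STORE_FAST m → m=22. Stack: []
LOAD_FAST_LOAD_FAST b,b → push 30,30. Stack: [30, 30]
BINARY_OP & → 30 & 30 = 30. Stack: [30]
LOAD_FAST m → push 22. Stack: [30, 22]
BINARY_OP + → 30 + 22 = 52. Stack: [52]
STORE_FAST m → m=52. Stack: []
LOAD_FAST m → push 52. Stack: [52]
RETURN_VALUE → return 52.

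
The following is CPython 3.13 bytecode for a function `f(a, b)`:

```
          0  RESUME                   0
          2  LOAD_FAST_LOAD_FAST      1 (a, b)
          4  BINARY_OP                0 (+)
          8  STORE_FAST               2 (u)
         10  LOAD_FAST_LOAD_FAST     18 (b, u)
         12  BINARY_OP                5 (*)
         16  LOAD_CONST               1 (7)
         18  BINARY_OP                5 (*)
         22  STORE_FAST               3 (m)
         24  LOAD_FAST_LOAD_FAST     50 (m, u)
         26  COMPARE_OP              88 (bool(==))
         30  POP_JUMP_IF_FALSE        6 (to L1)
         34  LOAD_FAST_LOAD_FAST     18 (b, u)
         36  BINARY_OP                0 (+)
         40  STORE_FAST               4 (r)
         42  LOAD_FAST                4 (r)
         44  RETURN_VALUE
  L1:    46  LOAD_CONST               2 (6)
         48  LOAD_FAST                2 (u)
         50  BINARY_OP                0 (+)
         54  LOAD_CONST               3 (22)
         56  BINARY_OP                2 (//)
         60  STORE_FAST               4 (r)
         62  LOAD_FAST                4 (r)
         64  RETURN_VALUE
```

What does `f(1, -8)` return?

-1

LOAD_FAST_LOAD_FAST a,b → push 1,-8. Stack: [1, -8]
BINARY_OP + → 1 + -8 = -7. Stack: [-7]
STORE_FAST u → u=-7. Stack: []
LOAD_FAST_LOAD_FAST b,u → push -8,-7. Stack: [-8, -7]
BINARY_OP * → -8 * -7 = 56. Stack: [56]
LOAD_CONST → push 7. Stack: [56, 7]
BINARY_OP * → 56 * 7 = 392. Stack: [392]
STORE_FAST m → m=392. Stack: []
LOAD_FAST_LOAD_FAST m,u → push 392,-7. Stack: [392, -7]
COMPARE_OP bool(==) → 392 vs -7 = False. Stack: [False]
POP_JUMP_IF_FALSE → pop False; jump. Stack: []
LOAD_CONST → push 6. Stack: [6]
LOAD_FAST u → push -7. Stack: [6, -7]
BINARY_OP + → 6 + -7 = -1. Stack: [-1]
LOAD_CONST → push 22. Stack: [-1, 22]
BINARY_OP // → -1 // 22 = -1. Stack: [-1]
STORE_FAST r → r=-1. Stack: []
LOAD_FAST r → push -1. Stack: [-1]
RETURN_VALUE → return -1.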